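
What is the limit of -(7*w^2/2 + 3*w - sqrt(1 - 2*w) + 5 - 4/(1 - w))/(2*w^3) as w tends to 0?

7/4

Substitution gives 0/0; apply L'Hôpital's rule 3 times.
After differentiating numerator and denominator 3 times the quotient is (-24/(w - 1)^4 + 3/(1 - 2*w)^(5/2))/(-12); at w = 0 this is 7/4.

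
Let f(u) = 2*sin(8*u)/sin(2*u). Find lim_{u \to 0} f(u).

8

Substitution gives 0/0.
Divide numerator and denominator by u: sin(8u)/u → 8 and sin(2u)/u → 2, so the limit is 2·8/2 = 8.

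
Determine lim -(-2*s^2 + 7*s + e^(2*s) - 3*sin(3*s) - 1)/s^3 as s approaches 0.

Substitution gives 0/0 (the numerator vanishes to order 3).
Expand each term to order s^3: the coefficient of s^3 in e^(2s) is 4/3 and in -3·sin(3s) is 27/2.
Lower-order terms cancel with the polynomial part, so the numerator is (89/6)·s^3 + o(s^3), and the limit is (89/6)/(-1) = -89/6.

-89/6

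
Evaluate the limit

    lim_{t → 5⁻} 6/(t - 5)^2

As t → 5⁻, (t - 5) → 0⁻, so (t - 5)^2 → 0⁺ and 6/(t - 5)^2 → ∞.

∞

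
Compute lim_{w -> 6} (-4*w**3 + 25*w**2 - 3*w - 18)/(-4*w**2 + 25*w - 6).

135/23

Direct substitution gives 0/0, so factor. Both numerator and denominator have (w - 6) as a factor.
After cancelling, the expression reduces to (-4*w^2 + w + 3)/(1 - 4*w).
Substituting w = 6 gives 135/23.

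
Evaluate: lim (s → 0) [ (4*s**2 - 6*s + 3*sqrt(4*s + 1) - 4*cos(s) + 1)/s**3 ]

12

Substitution gives 0/0 (the numerator vanishes to order 3).
Expand each term to order s^3: the coefficient of s^3 in -4·cos(s) is 0 and in 3·√(1 + 4s) is 12.
Lower-order terms cancel with the polynomial part, so the numerator is (12)·s^3 + o(s^3), and the limit is (12)/(1) = 12.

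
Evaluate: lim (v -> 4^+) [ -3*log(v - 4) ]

As v → 4⁺, v - 4 → 0⁺ and ln(v - 4) → −∞.
Multiplying by -3 gives ∞.

∞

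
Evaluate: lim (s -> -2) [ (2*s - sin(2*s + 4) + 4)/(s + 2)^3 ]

Direct substitution gives 0/0.
Apply L'Hôpital: lim (2 - 2*cos(2*s + 4))/(3*(s + 2)^2), still 0/0.
Apply L'Hôpital: lim (4*sin(2*s + 4))/(6*s + 12), still 0/0.
After 3 applications of L'Hôpital's rule the quotient is (8*cos(2*s + 4))/(6); substituting s = -2 gives 4/3.

4/3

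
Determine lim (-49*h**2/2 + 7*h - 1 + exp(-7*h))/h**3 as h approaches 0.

Direct substitution gives 0/0.
Apply L'Hôpital: lim (-49*h + 7 - 7*e^(-7*h))/(3*h^2), still 0/0.
Apply L'Hôpital: lim (-49 + 49*e^(-7*h))/(6*h), still 0/0.
After 3 applications of L'Hôpital's rule the quotient is (-343*e^(-7*h))/(6); substituting h = 0 gives -343/6.

-343/6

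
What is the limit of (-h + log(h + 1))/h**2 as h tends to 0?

Direct substitution gives 0/0.
Apply L'Hôpital: lim (-1 + 1/(h + 1))/(2*h), still 0/0.
After 2 applications of L'Hôpital's rule the quotient is (-1/(h + 1)^2)/(2); substituting h = 0 gives -1/2.

-1/2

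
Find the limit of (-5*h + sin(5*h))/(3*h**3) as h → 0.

Direct substitution gives 0/0.
Apply L'Hôpital: lim (5*cos(5*h) - 5)/(9*h^2), still 0/0.
Apply L'Hôpital: lim (-25*sin(5*h))/(18*h), still 0/0.
After 3 applications of L'Hôpital's rule the quotient is (-125*cos(5*h))/(18); substituting h = 0 gives -125/18.

-125/18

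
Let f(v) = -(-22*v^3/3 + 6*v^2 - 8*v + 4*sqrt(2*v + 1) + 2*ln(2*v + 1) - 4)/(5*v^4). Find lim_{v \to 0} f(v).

Substitution gives 0/0; apply L'Hôpital's rule 4 times.
After differentiating numerator and denominator 4 times the quotient is (-192/(2*v + 1)^4 - 60/(2*v + 1)^(7/2))/(-120); at v = 0 this is 21/10.

21/10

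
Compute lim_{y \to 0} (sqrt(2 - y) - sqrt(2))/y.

Substitution gives 0/0. Multiply numerator and denominator by the conjugate √(2 - y) + √2.
The numerator becomes (2 - y) − 2 = -y, so the expression simplifies to -1/(√(2 - y) + √2).
Letting y → 0 gives -1/(2√2) = -√(2)/4.

-√(2)/4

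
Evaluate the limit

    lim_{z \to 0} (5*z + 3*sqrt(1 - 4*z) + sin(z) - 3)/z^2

Substitution gives 0/0 (the numerator vanishes to order 2).
Expand each term to order z^2: the coefficient of z^2 in sin(z) is 0 and in 3·√(1 - 4z) is -6.
Lower-order terms cancel with the polynomial part, so the numerator is (-6)·z^2 + o(z^2), and the limit is (-6)/(1) = -6.

-6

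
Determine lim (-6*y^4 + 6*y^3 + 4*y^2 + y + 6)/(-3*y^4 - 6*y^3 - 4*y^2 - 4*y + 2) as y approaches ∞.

Numerator and denominator both have degree 4.
Dividing every term by y^4, all lower-order terms vanish and the limit is the ratio of leading coefficients, -6/(-3) = 2.

2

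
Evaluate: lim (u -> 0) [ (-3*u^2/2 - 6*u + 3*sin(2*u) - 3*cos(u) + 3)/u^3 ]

Substitution gives 0/0; apply L'Hôpital's rule 3 times.
After differentiating numerator and denominator 3 times the quotient is (-3*sin(u) - 24*cos(2*u))/(6); at u = 0 this is -4.

-4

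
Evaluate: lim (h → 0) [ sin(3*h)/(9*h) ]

1/3

Substitution gives 0/0.
Write it as (3/9)·sin(3h)/(3h); since sin(u)/u → 1, the limit is 1/3.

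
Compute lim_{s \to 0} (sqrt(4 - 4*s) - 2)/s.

A 0/0 form; rationalise with √(4 - 4s) + √4. This collapses the numerator to -4s, leaving -4/(√(4 - 4s) + √4) → -4/(2√4) = -1.

-1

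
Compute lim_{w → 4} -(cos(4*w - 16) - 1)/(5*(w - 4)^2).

8/5

Direct substitution gives 0/0.
Apply L'Hôpital: lim (-4*sin(4*w - 16))/(40 - 10*w), still 0/0.
After 2 applications of L'Hôpital's rule the quotient is (-16*cos(4*w - 16))/(-10); substituting w = 4 gives 8/5.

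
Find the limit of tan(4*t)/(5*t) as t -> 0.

4/5

Substitution gives 0/0.
Since tan(u)/u → 1 as u → 0, tan(4t)/(4t) → 1 and the limit is 4/5.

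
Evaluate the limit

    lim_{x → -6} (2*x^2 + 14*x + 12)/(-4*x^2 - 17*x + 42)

-10/31

Direct substitution gives 0/0, so factor. Both numerator and denominator have (x + 6) as a factor.
After cancelling, the expression reduces to (2*x + 2)/(7 - 4*x).
Substituting x = -6 gives -10/31.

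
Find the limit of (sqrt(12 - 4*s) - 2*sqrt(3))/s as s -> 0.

A 0/0 form; rationalise with √(12 - 4s) + √12. This collapses the numerator to -4s, leaving -4/(√(12 - 4s) + √12) → -4/(2√12) = -√(3)/3.

-√(3)/3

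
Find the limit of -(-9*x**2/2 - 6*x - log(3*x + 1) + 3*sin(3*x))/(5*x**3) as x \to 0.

Substitution gives 0/0 (the numerator vanishes to order 3).
Expand each term to order x^3: the coefficient of x^3 in −ln(1 + 3x) is -9 and in 3·sin(3x) is -27/2.
Lower-order terms cancel with the polynomial part, so the numerator is (-45/2)·x^3 + o(x^3), and the limit is (-45/2)/(-5) = 9/2.

9/2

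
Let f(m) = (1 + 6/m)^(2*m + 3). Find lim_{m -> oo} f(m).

e^(12)

Write it as [(1 + 6/m)^m]^(2) · (1 + 6/m)^(3). The bracketed term tends to e^(6) and the second factor to 1, so the limit is e^(12).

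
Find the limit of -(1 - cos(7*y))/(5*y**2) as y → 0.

Substitution gives 0/0.
Use (1 − cos u)/u² → 1/2 with u = 7y: the limit is 7²/(2·(-5)) = -49/10.

-49/10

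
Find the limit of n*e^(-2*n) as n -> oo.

0

Write as n^1/e^{2n}, an ∞/∞ form.
Exponential growth dominates any polynomial, so repeated L'Hôpital (or the standard result) gives 0.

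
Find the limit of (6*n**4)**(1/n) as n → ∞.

Base → ∞ and exponent → 0: an ∞^0 form.
Take logs: (1/n)·ln(6·n^4) = (ln 6 + 4·ln n)/n → 0.
So the limit is e^0 = 1.

1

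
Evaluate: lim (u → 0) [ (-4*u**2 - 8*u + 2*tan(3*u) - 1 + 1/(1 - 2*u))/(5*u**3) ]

Substitution gives 0/0; apply L'Hôpital's rule 3 times.
After differentiating numerator and denominator 3 times the quotient is (324*tan(3*u)^2/cos(3*u)^2 + 108/cos(3*u)^2 + 48/(2*u - 1)^4)/(30); at u = 0 this is 26/5.

26/5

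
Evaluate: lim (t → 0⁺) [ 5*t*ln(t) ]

0

This is a 0·(−∞) form. Rewrite as 5·ln(t) / t^(−1) and apply L'Hôpital:
the derivative quotient is 5·(1/t) / (−1·t^(−2)) = (-5/1)·t^1 → 0.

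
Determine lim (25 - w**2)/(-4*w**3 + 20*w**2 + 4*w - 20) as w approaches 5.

Direct substitution gives 0/0, so factor. Both numerator and denominator have (w - 5) as a factor.
After cancelling, the expression reduces to (-w - 5)/(4 - 4*w^2).
Substituting w = 5 gives 5/48.

5/48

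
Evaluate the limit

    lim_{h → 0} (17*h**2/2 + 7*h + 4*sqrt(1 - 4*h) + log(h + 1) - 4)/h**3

-47/3

Substitution gives 0/0 (the numerator vanishes to order 3).
Expand each term to order h^3: the coefficient of h^3 in ln(1 + h) is 1/3 and in 4·√(1 - 4h) is -16.
Lower-order terms cancel with the polynomial part, so the numerator is (-47/3)·h^3 + o(h^3), and the limit is (-47/3)/(1) = -47/3.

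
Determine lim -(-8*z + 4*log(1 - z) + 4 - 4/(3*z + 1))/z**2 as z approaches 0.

38

Substitution gives 0/0; apply L'Hôpital's rule 2 times.
After differentiating numerator and denominator 2 times the quotient is (-72/(3*z + 1)^3 - 4/(z - 1)^2)/(-2); at z = 0 this is 38.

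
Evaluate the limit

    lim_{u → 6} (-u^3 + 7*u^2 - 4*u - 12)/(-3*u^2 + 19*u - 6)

Direct substitution gives 0/0, so factor. Both numerator and denominator have (u - 6) as a factor.
After cancelling, the expression reduces to (-u^2 + u + 2)/(1 - 3*u).
Substituting u = 6 gives 28/17.

28/17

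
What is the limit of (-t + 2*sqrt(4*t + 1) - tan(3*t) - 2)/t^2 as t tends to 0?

-4

Substitution gives 0/0; apply L'Hôpital's rule 2 times.
After differentiating numerator and denominator 2 times the quotient is (-18*tan(3*t)/cos(3*t)^2 - 8/(4*t + 1)^(3/2))/(2); at t = 0 this is -4.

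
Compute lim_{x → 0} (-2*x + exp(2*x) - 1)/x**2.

Direct substitution gives 0/0.
Apply L'Hôpital: lim (2*e^(2*x) - 2)/(2*x), still 0/0.
After 2 applications of L'Hôpital's rule the quotient is (4*e^(2*x))/(2); substituting x = 0 gives 2.

2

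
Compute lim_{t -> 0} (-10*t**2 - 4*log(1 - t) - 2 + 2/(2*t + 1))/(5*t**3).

Substitution gives 0/0 (the numerator vanishes to order 3).
Expand each term to order t^3: the coefficient of t^3 in -4·ln(1 - t) is 4/3 and in 2·1/(1 + 2t) is -16.
Lower-order terms cancel with the polynomial part, so the numerator is (-44/3)·t^3 + o(t^3), and the limit is (-44/3)/(5) = -44/15.

-44/15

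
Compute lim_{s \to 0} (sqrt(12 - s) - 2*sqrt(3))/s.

-√(3)/12

A 0/0 form; rationalise with √(12 - s) + √12. This collapses the numerator to -s, leaving -1/(√(12 - s) + √12) → -1/(2√12) = -√(3)/12.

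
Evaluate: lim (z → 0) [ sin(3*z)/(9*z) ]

1/3

Substitution gives 0/0.
Write it as (3/9)·sin(3z)/(3z); since sin(u)/u → 1, the limit is 1/3.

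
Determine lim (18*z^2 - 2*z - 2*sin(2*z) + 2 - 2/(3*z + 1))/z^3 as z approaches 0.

170/3

Substitution gives 0/0; apply L'Hôpital's rule 3 times.
After differentiating numerator and denominator 3 times the quotient is (16*cos(2*z) + 324/(3*z + 1)^4)/(6); at z = 0 this is 170/3.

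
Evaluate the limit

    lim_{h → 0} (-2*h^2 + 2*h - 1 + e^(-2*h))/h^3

-4/3

Direct substitution gives 0/0.
Apply L'Hôpital: lim (-4*h + 2 - 2*e^(-2*h))/(3*h^2), still 0/0.
Apply L'Hôpital: lim (-4 + 4*e^(-2*h))/(6*h), still 0/0.
After 3 applications of L'Hôpital's rule the quotient is (-8*e^(-2*h))/(6); substituting h = 0 gives -4/3.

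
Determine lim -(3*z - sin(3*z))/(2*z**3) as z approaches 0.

Direct substitution gives 0/0.
Apply L'Hôpital: lim (3 - 3*cos(3*z))/(-6*z^2), still 0/0.
Apply L'Hôpital: lim (9*sin(3*z))/(-12*z), still 0/0.
After 3 applications of L'Hôpital's rule the quotient is (27*cos(3*z))/(-12); substituting z = 0 gives -9/4.

-9/4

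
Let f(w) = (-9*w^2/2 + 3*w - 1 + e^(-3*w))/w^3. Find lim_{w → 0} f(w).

Direct substitution gives 0/0.
Apply L'Hôpital: lim (-9*w + 3 - 3*e^(-3*w))/(3*w^2), still 0/0.
Apply L'Hôpital: lim (-9 + 9*e^(-3*w))/(6*w), still 0/0.
After 3 applications of L'Hôpital's rule the quotient is (-27*e^(-3*w))/(6); substituting w = 0 gives -9/2.

-9/2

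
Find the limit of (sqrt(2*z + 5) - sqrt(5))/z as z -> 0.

A 0/0 form; rationalise with √(5 + 2z) + √5. This collapses the numerator to 2z, leaving 2/(√(5 + 2z) + √5) → 2/(2√5) = √(5)/5.

√(5)/5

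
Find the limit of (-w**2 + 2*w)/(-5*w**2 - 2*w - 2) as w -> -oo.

1/5

Numerator and denominator both have degree 2.
Dividing every term by w^2, all lower-order terms vanish and the limit is the ratio of leading coefficients, -1/(-5) = 1/5.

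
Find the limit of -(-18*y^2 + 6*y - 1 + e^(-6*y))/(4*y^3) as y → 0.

Direct substitution gives 0/0.
Apply L'Hôpital: lim (-36*y + 6 - 6*e^(-6*y))/(-12*y^2), still 0/0.
Apply L'Hôpital: lim (-36 + 36*e^(-6*y))/(-24*y), still 0/0.
After 3 applications of L'Hôpital's rule the quotient is (-216*e^(-6*y))/(-24); substituting y = 0 gives 9.

9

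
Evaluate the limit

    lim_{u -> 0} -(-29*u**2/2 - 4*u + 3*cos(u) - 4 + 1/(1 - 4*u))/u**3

-64

Substitution gives 0/0; apply L'Hôpital's rule 3 times.
After differentiating numerator and denominator 3 times the quotient is (3*sin(u) + 384/(4*u - 1)^4)/(-6); at u = 0 this is -64.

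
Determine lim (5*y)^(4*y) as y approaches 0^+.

1

Base → 0⁺ and exponent → 0⁺: a 0^0 form.
Take logs: 4y·ln(5y). This is 0·(−∞); rewriting as ln(5y)/(1/(4y)) and applying L'Hôpital gives 0.
Hence the limit is e^0 = 1.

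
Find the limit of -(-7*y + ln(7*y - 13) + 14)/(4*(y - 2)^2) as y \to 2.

49/8

Direct substitution gives 0/0.
Apply L'Hôpital: lim (-7 + 7/(7*y - 13))/(16 - 8*y), still 0/0.
After 2 applications of L'Hôpital's rule the quotient is (-49/(7*y - 13)^2)/(-8); substituting y = 2 gives 49/8.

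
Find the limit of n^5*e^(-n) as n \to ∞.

Write as n^5/e^{1n}, an ∞/∞ form.
Exponential growth dominates any polynomial, so repeated L'Hôpital (or the standard result) gives 0.

0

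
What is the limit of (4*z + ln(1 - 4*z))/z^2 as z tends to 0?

Direct substitution gives 0/0.
Apply L'Hôpital: lim (4 - 4/(1 - 4*z))/(2*z), still 0/0.
After 2 applications of L'Hôpital's rule the quotient is (-16/(1 - 4*z)^2)/(2); substituting z = 0 gives -8.

-8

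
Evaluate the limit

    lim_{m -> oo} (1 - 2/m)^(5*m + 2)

e^(-10)

The base → 1 and the exponent → ∞: a 1^∞ form.
Take logarithms: (5m + 2)·ln(1 - 2/m). Since ln(1+u) ~ u for small u, this behaves like (5m)·(-2/m) → -10.
So the limit is e^(-10).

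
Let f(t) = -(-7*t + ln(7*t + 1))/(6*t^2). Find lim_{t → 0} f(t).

Direct substitution gives 0/0.
Apply L'Hôpital: lim (-7 + 7/(7*t + 1))/(-12*t), still 0/0.
After 2 applications of L'Hôpital's rule the quotient is (-49/(7*t + 1)^2)/(-12); substituting t = 0 gives 49/12.

49/12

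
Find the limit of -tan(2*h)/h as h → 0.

-2

Substitution gives 0/0.
Since tan(u)/u → 1 as u → 0, tan(2h)/(2h) → 1 and the limit is 2/(-1) = -2.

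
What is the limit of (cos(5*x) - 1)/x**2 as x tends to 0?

Direct substitution gives 0/0.
Apply L'Hôpital: lim (-5*sin(5*x))/(2*x), still 0/0.
After 2 applications of L'Hôpital's rule the quotient is (-25*cos(5*x))/(2); substituting x = 0 gives -25/2.

-25/2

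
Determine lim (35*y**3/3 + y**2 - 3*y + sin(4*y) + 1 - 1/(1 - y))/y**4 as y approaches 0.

-1

Substitution gives 0/0 (the numerator vanishes to order 4).
Expand each term to order y^4: the coefficient of y^4 in −1/(1 - y) is -1 and in sin(4y) is 0.
Lower-order terms cancel with the polynomial part, so the numerator is (-1)·y^4 + o(y^4), and the limit is (-1)/(1) = -1.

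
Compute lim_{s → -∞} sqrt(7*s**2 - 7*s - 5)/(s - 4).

-√(7)

For large |s|, √(7*s^2 - 7*s - 5) ≈ √7·|s| and the denominator ≈ s.
Since s → −∞, |s| = −s, giving −√7/(1) = -√(7).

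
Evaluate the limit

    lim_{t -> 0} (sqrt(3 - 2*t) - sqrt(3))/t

-√(3)/3

A 0/0 form; rationalise with √(3 - 2t) + √3. This collapses the numerator to -2t, leaving -2/(√(3 - 2t) + √3) → -2/(2√3) = -√(3)/3.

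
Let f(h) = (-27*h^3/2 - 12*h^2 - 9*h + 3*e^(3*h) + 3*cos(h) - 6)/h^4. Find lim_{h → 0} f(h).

Substitution gives 0/0; apply L'Hôpital's rule 4 times.
After differentiating numerator and denominator 4 times the quotient is (243*e^(3*h) + 3*cos(h))/(24); at h = 0 this is 41/4.

41/4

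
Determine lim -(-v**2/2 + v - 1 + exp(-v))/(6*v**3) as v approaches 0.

Direct substitution gives 0/0.
Apply L'Hôpital: lim (-v + 1 - e^(-v))/(-18*v^2), still 0/0.
Apply L'Hôpital: lim (-1 + e^(-v))/(-36*v), still 0/0.
After 3 applications of L'Hôpital's rule the quotient is (-e^(-v))/(-36); substituting v = 0 gives 1/36.

1/36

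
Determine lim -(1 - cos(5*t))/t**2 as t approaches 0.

-25/2

Substitution gives 0/0.
Use (1 − cos u)/u² → 1/2 with u = 5t: the limit is 5²/(2·(-1)) = -25/2.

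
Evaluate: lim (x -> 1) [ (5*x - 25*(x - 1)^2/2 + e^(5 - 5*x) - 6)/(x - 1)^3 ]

Direct substitution gives 0/0.
Apply L'Hôpital: lim (-25*x - 5*e^(5 - 5*x) + 30)/(3*(x - 1)^2), still 0/0.
Apply L'Hôpital: lim (25*e^(5 - 5*x) - 25)/(6*x - 6), still 0/0.
After 3 applications of L'Hôpital's rule the quotient is (-125*e^(5 - 5*x))/(6); substituting x = 1 gives -125/6.

-125/6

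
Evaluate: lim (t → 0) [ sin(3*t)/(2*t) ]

Substitution gives 0/0.
Write it as (3/2)·sin(3t)/(3t); since sin(u)/u → 1, the limit is 3/2.

3/2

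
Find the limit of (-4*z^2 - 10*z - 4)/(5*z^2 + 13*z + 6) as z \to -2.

At z = -2 both the top and bottom vanish — a removable singularity. Factoring out (z + 2) from each leaves (-4*z - 2)/(5*z + 3), which at z = -2 equals -6/7.

-6/7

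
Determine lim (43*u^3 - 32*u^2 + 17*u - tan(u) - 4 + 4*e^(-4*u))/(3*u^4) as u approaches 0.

128/9

Substitution gives 0/0 (the numerator vanishes to order 4).
Expand each term to order u^4: the coefficient of u^4 in −tan(u) is 0 and in 4·e^(-4u) is 128/3.
Lower-order terms cancel with the polynomial part, so the numerator is (128/3)·u^4 + o(u^4), and the limit is (128/3)/(3) = 128/9.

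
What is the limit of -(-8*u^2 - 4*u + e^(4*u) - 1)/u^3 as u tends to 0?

-32/3

Direct substitution gives 0/0.
Apply L'Hôpital: lim (-16*u + 4*e^(4*u) - 4)/(-3*u^2), still 0/0.
Apply L'Hôpital: lim (16*e^(4*u) - 16)/(-6*u), still 0/0.
After 3 applications of L'Hôpital's rule the quotient is (64*e^(4*u))/(-6); substituting u = 0 gives -32/3.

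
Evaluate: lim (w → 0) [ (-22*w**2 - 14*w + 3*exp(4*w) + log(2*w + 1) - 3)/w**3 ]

104/3

Substitution gives 0/0; apply L'Hôpital's rule 3 times.
After differentiating numerator and denominator 3 times the quotient is (192*e^(4*w) + 16/(2*w + 1)^3)/(6); at w = 0 this is 104/3.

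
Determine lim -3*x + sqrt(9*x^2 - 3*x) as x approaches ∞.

This has the form ∞ − ∞. Multiply and divide by the conjugate √(9*x^2 - 3*x) + 3x.
That gives (-3x) / (√(9*x^2 - 3*x) + 3x).
Divide numerator and denominator by x: the limit is -3/(2·3) = -1/2.

-1/2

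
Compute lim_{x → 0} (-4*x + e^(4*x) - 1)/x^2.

8

Direct substitution gives 0/0.
Apply L'Hôpital: lim (4*e^(4*x) - 4)/(2*x), still 0/0.
After 2 applications of L'Hôpital's rule the quotient is (16*e^(4*x))/(2); substituting x = 0 gives 8.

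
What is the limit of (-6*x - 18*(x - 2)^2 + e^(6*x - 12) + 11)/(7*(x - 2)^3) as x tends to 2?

Direct substitution gives 0/0.
Apply L'Hôpital: lim (-36*x + 6*e^(6*x - 12) + 66)/(21*(x - 2)^2), still 0/0.
Apply L'Hôpital: lim (36*e^(6*x - 12) - 36)/(42*x - 84), still 0/0.
After 3 applications of L'Hôpital's rule the quotient is (216*e^(6*x - 12))/(42); substituting x = 2 gives 36/7.

36/7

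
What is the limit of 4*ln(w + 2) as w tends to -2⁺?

-∞

As w → -2⁺, w + 2 → 0⁺ and ln(w + 2) → −∞.
Multiplying by 4 gives -∞.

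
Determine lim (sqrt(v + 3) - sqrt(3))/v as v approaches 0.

√(3)/6

Substitution gives 0/0. Multiply numerator and denominator by the conjugate √(3 + v) + √3.
The numerator becomes (3 + v) − 3 = v, so the expression simplifies to 1/(√(3 + v) + √3).
Letting v → 0 gives 1/(2√3) = √(3)/6.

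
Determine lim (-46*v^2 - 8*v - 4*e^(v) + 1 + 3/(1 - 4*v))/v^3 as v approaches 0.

Substitution gives 0/0 (the numerator vanishes to order 3).
Expand each term to order v^3: the coefficient of v^3 in 3·1/(1 - 4v) is 192 and in -4·e^(v) is -2/3.
Lower-order terms cancel with the polynomial part, so the numerator is (574/3)·v^3 + o(v^3), and the limit is (574/3)/(1) = 574/3.

574/3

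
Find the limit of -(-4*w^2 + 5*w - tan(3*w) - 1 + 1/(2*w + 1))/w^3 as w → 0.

17

Substitution gives 0/0 (the numerator vanishes to order 3).
Expand each term to order w^3: the coefficient of w^3 in 1/(1 + 2w) is -8 and in −tan(3w) is -9.
Lower-order terms cancel with the polynomial part, so the numerator is (-17)·w^3 + o(w^3), and the limit is (-17)/(-1) = 17.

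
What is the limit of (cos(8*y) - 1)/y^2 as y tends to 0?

-32

Direct substitution gives 0/0.
Apply L'Hôpital: lim (-8*sin(8*y))/(2*y), still 0/0.
After 2 applications of L'Hôpital's rule the quotient is (-64*cos(8*y))/(2); substituting y = 0 gives -32.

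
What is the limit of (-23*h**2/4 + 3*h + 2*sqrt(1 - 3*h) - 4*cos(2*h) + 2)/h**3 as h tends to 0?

Substitution gives 0/0 (the numerator vanishes to order 3).
Expand each term to order h^3: the coefficient of h^3 in -4·cos(2h) is 0 and in 2·√(1 - 3h) is -27/8.
Lower-order terms cancel with the polynomial part, so the numerator is (-27/8)·h^3 + o(h^3), and the limit is (-27/8)/(1) = -27/8.

-27/8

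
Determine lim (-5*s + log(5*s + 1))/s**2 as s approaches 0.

-25/2

Direct substitution gives 0/0.
Apply L'Hôpital: lim (-5 + 5/(5*s + 1))/(2*s), still 0/0.
After 2 applications of L'Hôpital's rule the quotient is (-25/(5*s + 1)^2)/(2); substituting s = 0 gives -25/2.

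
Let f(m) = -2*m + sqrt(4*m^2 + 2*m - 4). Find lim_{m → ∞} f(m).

An ∞ − ∞ form. Rationalising with the conjugate, the difference becomes (2m - 4) / (√(4*m^2 + 2*m - 4) + 2m).
For large m the denominator behaves like 2·2m, so the quotient tends to 2/4 = 1/2.

1/2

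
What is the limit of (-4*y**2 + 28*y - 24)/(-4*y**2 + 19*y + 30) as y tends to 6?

At y = 6 both the top and bottom vanish — a removable singularity. Factoring out (y - 6) from each leaves (4 - 4*y)/(-4*y - 5), which at y = 6 equals 20/29.

20/29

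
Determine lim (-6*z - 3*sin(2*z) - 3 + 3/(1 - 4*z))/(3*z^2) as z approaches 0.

Substitution gives 0/0; apply L'Hôpital's rule 2 times.
After differentiating numerator and denominator 2 times the quotient is (12*sin(2*z) - 96/(4*z - 1)^3)/(6); at z = 0 this is 16.

16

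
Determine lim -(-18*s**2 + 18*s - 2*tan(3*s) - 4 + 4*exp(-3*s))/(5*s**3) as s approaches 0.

36/5

Substitution gives 0/0 (the numerator vanishes to order 3).
Expand each term to order s^3: the coefficient of s^3 in -2·tan(3s) is -18 and in 4·e^(-3s) is -18.
Lower-order terms cancel with the polynomial part, so the numerator is (-36)·s^3 + o(s^3), and the limit is (-36)/(-5) = 36/5.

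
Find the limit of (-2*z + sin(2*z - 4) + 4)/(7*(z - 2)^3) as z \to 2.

-4/21

Direct substitution gives 0/0.
Apply L'Hôpital: lim (2*cos(2*z - 4) - 2)/(21*(z - 2)^2), still 0/0.
Apply L'Hôpital: lim (-4*sin(2*z - 4))/(42*z - 84), still 0/0.
After 3 applications of L'Hôpital's rule the quotient is (-8*cos(2*z - 4))/(42); substituting z = 2 gives -4/21.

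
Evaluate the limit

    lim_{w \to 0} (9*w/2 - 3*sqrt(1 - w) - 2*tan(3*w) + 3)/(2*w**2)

3/16

Substitution gives 0/0; apply L'Hôpital's rule 2 times.
After differentiating numerator and denominator 2 times the quotient is (-36*tan(3*w)/cos(3*w)^2 + 3/(4*(1 - w)^(3/2)))/(4); at w = 0 this is 3/16.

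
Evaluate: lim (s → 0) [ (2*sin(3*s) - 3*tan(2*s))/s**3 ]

Substitution gives 0/0; apply L'Hôpital's rule 3 times.
After differentiating numerator and denominator 3 times the quotient is (-54*cos(3*s) - 144*tan(2*s)^4 - 192*tan(2*s)^2 - 48)/(6); at s = 0 this is -17.

-17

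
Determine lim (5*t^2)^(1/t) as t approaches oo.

Base → ∞ and exponent → 0: an ∞^0 form.
Take logs: (1/t)·ln(5·t^2) = (ln 5 + 2·ln t)/t → 0.
So the limit is e^0 = 1.

1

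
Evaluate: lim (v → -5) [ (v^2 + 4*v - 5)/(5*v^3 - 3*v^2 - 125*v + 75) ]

-3/140

Since v = -5 makes numerator and denominator zero, (v + 5) divides both.
Cancelling it gives (v - 1)/(5*v^2 - 28*v + 15); now plug in v = -5 to get -3/140.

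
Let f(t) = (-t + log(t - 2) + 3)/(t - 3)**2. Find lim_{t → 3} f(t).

Direct substitution gives 0/0.
Apply L'Hôpital: lim (-1 + 1/(t - 2))/(2*t - 6), still 0/0.
After 2 applications of L'Hôpital's rule the quotient is (-1/(t - 2)^2)/(2); substituting t = 3 gives -1/2.

-1/2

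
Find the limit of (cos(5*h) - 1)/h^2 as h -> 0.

-25/2

Direct substitution gives 0/0.
Apply L'Hôpital: lim (-5*sin(5*h))/(2*h), still 0/0.
After 2 applications of L'Hôpital's rule the quotient is (-25*cos(5*h))/(2); substituting h = 0 gives -25/2.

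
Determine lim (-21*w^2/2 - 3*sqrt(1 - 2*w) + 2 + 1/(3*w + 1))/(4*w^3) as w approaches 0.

-51/8

Substitution gives 0/0 (the numerator vanishes to order 3).
Expand each term to order w^3: the coefficient of w^3 in 1/(1 + 3w) is -27 and in -3·√(1 - 2w) is 3/2.
Lower-order terms cancel with the polynomial part, so the numerator is (-51/2)·w^3 + o(w^3), and the limit is (-51/2)/(4) = -51/8.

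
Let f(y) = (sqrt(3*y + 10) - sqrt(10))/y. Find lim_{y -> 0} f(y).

A 0/0 form; rationalise with √(10 + 3y) + √10. This collapses the numerator to 3y, leaving 3/(√(10 + 3y) + √10) → 3/(2√10) = 3*√(10)/20.

3*√(10)/20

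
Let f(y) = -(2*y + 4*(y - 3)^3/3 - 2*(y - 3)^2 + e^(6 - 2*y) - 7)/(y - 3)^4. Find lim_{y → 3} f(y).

-2/3

Direct substitution gives 0/0.
Apply L'Hôpital: lim (-4*y + 4*(y - 3)^2 - 2*e^(6 - 2*y) + 14)/(-4*(y - 3)^3), still 0/0.
Apply L'Hôpital: lim (8*y + 4*e^(6 - 2*y) - 28)/(-12*(y - 3)^2), still 0/0.
Apply L'Hôpital: lim (8 - 8*e^(6 - 2*y))/(72 - 24*y), still 0/0.
After 4 applications of L'Hôpital's rule the quotient is (16*e^(6 - 2*y))/(-24); substituting y = 3 gives -2/3.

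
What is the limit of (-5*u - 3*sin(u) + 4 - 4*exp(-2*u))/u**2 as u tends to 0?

-8

Substitution gives 0/0; apply L'Hôpital's rule 2 times.
After differentiating numerator and denominator 2 times the quotient is (3*sin(u) - 16*e^(-2*u))/(2); at u = 0 this is -8.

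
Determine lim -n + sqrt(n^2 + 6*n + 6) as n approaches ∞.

An ∞ − ∞ form. Rationalising with the conjugate, the difference becomes (6n + 6) / (√(n^2 + 6*n + 6) + n).
For large n the denominator behaves like 2·n, so the quotient tends to 6/2 = 3.

3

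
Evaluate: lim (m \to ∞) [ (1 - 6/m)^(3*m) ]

e^(-18)

The base → 1 and the exponent → ∞: a 1^∞ form.
Take logarithms: (3m)·ln(1 - 6/m). Since ln(1+u) ~ u for small u, this behaves like (3m)·(-6/m) → -18.
So the limit is e^(-18).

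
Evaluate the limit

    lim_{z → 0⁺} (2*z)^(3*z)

Base → 0⁺ and exponent → 0⁺: a 0^0 form.
Take logs: 3z·ln(2z). This is 0·(−∞); rewriting as ln(2z)/(1/(3z)) and applying L'Hôpital gives 0.
Hence the limit is e^0 = 1.

1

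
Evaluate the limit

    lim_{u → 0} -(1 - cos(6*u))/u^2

Substitution gives 0/0.
Use (1 − cos θ)/θ² → 1/2 with θ = 6u: the limit is 6²/(2·(-1)) = -18.

-18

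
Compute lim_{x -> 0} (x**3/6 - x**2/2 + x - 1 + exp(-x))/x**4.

Direct substitution gives 0/0.
Apply L'Hôpital: lim (x^2/2 - x + 1 - e^(-x))/(4*x^3), still 0/0.
Apply L'Hôpital: lim (x - 1 + e^(-x))/(12*x^2), still 0/0.
Apply L'Hôpital: lim (1 - e^(-x))/(24*x), still 0/0.
After 4 applications of L'Hôpital's rule the quotient is (e^(-x))/(24); substituting x = 0 gives 1/24.

1/24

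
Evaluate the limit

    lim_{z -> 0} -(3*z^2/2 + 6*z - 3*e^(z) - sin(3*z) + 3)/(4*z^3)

-1

Substitution gives 0/0 (the numerator vanishes to order 3).
Expand each term to order z^3: the coefficient of z^3 in −sin(3z) is 9/2 and in -3·e^(z) is -1/2.
Lower-order terms cancel with the polynomial part, so the numerator is (4)·z^3 + o(z^3), and the limit is (4)/(-4) = -1.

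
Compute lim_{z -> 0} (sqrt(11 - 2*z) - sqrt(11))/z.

-√(11)/11

A 0/0 form; rationalise with √(11 - 2z) + √11. This collapses the numerator to -2z, leaving -2/(√(11 - 2z) + √11) → -2/(2√11) = -√(11)/11.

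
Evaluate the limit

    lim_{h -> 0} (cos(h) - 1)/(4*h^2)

Direct substitution gives 0/0.
Apply L'Hôpital: lim (-sin(h))/(8*h), still 0/0.
After 2 applications of L'Hôpital's rule the quotient is (-cos(h))/(8); substituting h = 0 gives -1/8.

-1/8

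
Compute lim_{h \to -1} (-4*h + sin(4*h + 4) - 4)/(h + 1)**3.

Direct substitution gives 0/0.
Apply L'Hôpital: lim (4*cos(4*h + 4) - 4)/(3*(h + 1)^2), still 0/0.
Apply L'Hôpital: lim (-16*sin(4*h + 4))/(6*h + 6), still 0/0.
After 3 applications of L'Hôpital's rule the quotient is (-64*cos(4*h + 4))/(6); substituting h = -1 gives -32/3.

-32/3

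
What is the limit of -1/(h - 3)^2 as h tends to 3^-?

As h → 3⁻, (h - 3) → 0⁻, so (h - 3)^2 → 0⁺ and -1/(h - 3)^2 → -∞.

-∞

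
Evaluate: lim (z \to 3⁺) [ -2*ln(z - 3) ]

As z → 3⁺, z - 3 → 0⁺ and ln(z - 3) → −∞.
Multiplying by -2 gives ∞.

∞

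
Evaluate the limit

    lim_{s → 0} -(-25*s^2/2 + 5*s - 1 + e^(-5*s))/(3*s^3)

125/18

Direct substitution gives 0/0.
Apply L'Hôpital: lim (-25*s + 5 - 5*e^(-5*s))/(-9*s^2), still 0/0.
Apply L'Hôpital: lim (-25 + 25*e^(-5*s))/(-18*s), still 0/0.
After 3 applications of L'Hôpital's rule the quotient is (-125*e^(-5*s))/(-18); substituting s = 0 gives 125/18.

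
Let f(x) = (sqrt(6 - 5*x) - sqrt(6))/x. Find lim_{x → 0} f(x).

A 0/0 form; rationalise with √(6 - 5x) + √6. This collapses the numerator to -5x, leaving -5/(√(6 - 5x) + √6) → -5/(2√6) = -5*√(6)/12.

-5*√(6)/12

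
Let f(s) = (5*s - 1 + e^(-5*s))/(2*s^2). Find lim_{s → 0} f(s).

Direct substitution gives 0/0.
Apply L'Hôpital: lim (5 - 5*e^(-5*s))/(4*s), still 0/0.
After 2 applications of L'Hôpital's rule the quotient is (25*e^(-5*s))/(4); substituting s = 0 gives 25/4.

25/4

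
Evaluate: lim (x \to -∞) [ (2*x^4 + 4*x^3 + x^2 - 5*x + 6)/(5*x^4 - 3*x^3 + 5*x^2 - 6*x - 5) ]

Numerator and denominator both have degree 4.
Dividing every term by x^4, all lower-order terms vanish and the limit is the ratio of leading coefficients, 2/(5) = 2/5.

2/5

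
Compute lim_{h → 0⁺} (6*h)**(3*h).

1

Base → 0⁺ and exponent → 0⁺: a 0^0 form.
Take logs: 3h·ln(6h). This is 0·(−∞); rewriting as ln(6h)/(1/(3h)) and applying L'Hôpital gives 0.
Hence the limit is e^0 = 1.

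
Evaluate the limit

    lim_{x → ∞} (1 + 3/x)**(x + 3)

Write it as [(1 + 3/x)^x]^(1) · (1 + 3/x)^(3). The bracketed term tends to e^(3) and the second factor to 1, so the limit is e^(3).

e^(3)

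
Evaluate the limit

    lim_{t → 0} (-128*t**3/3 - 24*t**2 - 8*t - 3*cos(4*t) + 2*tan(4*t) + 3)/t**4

Substitution gives 0/0; apply L'Hôpital's rule 4 times.
After differentiating numerator and denominator 4 times the quotient is (-768*cos(4*t) + 12288*tan(4*t)^5 + 20480*tan(4*t)^3 + 8192*tan(4*t))/(24); at t = 0 this is -32.

-32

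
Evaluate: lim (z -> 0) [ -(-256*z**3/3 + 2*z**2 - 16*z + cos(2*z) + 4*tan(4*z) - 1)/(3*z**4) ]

-2/9

Substitution gives 0/0; apply L'Hôpital's rule 4 times.
After differentiating numerator and denominator 4 times the quotient is (16*cos(2*z) + 24576*tan(4*z)^5 + 40960*tan(4*z)^3 + 16384*tan(4*z))/(-72); at z = 0 this is -2/9.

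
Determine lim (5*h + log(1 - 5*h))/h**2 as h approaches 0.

Direct substitution gives 0/0.
Apply L'Hôpital: lim (5 - 5/(1 - 5*h))/(2*h), still 0/0.
After 2 applications of L'Hôpital's rule the quotient is (-25/(1 - 5*h)^2)/(2); substituting h = 0 gives -25/2.

-25/2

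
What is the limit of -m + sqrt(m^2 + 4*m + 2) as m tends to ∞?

An ∞ − ∞ form. Rationalising with the conjugate, the difference becomes (4m + 2) / (√(m^2 + 4*m + 2) + m).
For large m the denominator behaves like 2·m, so the quotient tends to 4/2 = 2.

2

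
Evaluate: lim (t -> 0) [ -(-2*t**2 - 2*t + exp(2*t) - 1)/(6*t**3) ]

Direct substitution gives 0/0.
Apply L'Hôpital: lim (-4*t + 2*e^(2*t) - 2)/(-18*t^2), still 0/0.
Apply L'Hôpital: lim (4*e^(2*t) - 4)/(-36*t), still 0/0.
After 3 applications of L'Hôpital's rule the quotient is (8*e^(2*t))/(-36); substituting t = 0 gives -2/9.

-2/9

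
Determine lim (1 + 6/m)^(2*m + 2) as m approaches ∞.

Write it as [(1 + 6/m)^m]^(2) · (1 + 6/m)^(2). The bracketed term tends to e^(6) and the second factor to 1, so the limit is e^(12).

e^(12)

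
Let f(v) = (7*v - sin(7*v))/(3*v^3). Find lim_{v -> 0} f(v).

343/18

Direct substitution gives 0/0.
Apply L'Hôpital: lim (7 - 7*cos(7*v))/(9*v^2), still 0/0.
Apply L'Hôpital: lim (49*sin(7*v))/(18*v), still 0/0.
After 3 applications of L'Hôpital's rule the quotient is (343*cos(7*v))/(18); substituting v = 0 gives 343/18.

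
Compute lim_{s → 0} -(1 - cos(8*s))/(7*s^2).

-32/7

Substitution gives 0/0.
Use (1 − cos u)/u² → 1/2 with u = 8s: the limit is 8²/(2·(-7)) = -32/7.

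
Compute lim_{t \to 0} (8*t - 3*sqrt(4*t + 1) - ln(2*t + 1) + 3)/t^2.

Substitution gives 0/0 (the numerator vanishes to order 2).
Expand each term to order t^2: the coefficient of t^2 in -3·√(1 + 4t) is 6 and in −ln(1 + 2t) is 2.
Lower-order terms cancel with the polynomial part, so the numerator is (8)·t^2 + o(t^2), and the limit is (8)/(1) = 8.

8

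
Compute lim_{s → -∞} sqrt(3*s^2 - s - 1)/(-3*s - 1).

√(3)/3

For large |s|, √(3*s^2 - s - 1) ≈ √3·|s| and the denominator ≈ -3s.
Since s → −∞, |s| = −s, giving −√3/(-3) = √(3)/3.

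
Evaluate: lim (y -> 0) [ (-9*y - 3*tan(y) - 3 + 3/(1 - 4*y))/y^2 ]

Substitution gives 0/0 (the numerator vanishes to order 2).
Expand each term to order y^2: the coefficient of y^2 in -3·tan(y) is 0 and in 3·1/(1 - 4y) is 48.
Lower-order terms cancel with the polynomial part, so the numerator is (48)·y^2 + o(y^2), and the limit is (48)/(1) = 48.

48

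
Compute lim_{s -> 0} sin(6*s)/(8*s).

Substitution gives 0/0.
Write it as (6/8)·sin(6s)/(6s); since sin(u)/u → 1, the limit is 3/4.

3/4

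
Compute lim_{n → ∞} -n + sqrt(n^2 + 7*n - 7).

This has the form ∞ − ∞. Multiply and divide by the conjugate √(n^2 + 7*n - 7) + n.
That gives (7n - 7) / (√(n^2 + 7*n - 7) + n).
Divide numerator and denominator by n: the limit is 7/(2·1) = 7/2.

7/2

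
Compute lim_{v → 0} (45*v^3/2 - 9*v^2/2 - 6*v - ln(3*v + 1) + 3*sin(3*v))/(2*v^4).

81/8

Substitution gives 0/0 (the numerator vanishes to order 4).
Expand each term to order v^4: the coefficient of v^4 in −ln(1 + 3v) is 81/4 and in 3·sin(3v) is 0.
Lower-order terms cancel with the polynomial part, so the numerator is (81/4)·v^4 + o(v^4), and the limit is (81/4)/(2) = 81/8.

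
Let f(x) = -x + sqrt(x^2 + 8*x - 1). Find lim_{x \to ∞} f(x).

This has the form ∞ − ∞. Multiply and divide by the conjugate √(x^2 + 8*x - 1) + x.
That gives (8x - 1) / (√(x^2 + 8*x - 1) + x).
Divide numerator and denominator by x: the limit is 8/(2·1) = 4.

4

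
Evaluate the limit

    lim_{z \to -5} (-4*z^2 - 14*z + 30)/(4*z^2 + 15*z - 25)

At z = -5 both the top and bottom vanish — a removable singularity. Factoring out (z + 5) from each leaves (6 - 4*z)/(4*z - 5), which at z = -5 equals -26/25.

-26/25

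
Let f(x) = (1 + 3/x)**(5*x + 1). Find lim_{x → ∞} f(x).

Let L be the limit and take ln: ln L = lim (5x + 1)·ln(1 + 3/x) = lim (5x + 1)·(3/x + O(1/x²)) = 15.
Hence L = e^(15).

e^(15)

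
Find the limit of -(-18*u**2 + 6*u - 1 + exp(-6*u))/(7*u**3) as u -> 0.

36/7

Direct substitution gives 0/0.
Apply L'Hôpital: lim (-36*u + 6 - 6*e^(-6*u))/(-21*u^2), still 0/0.
Apply L'Hôpital: lim (-36 + 36*e^(-6*u))/(-42*u), still 0/0.
After 3 applications of L'Hôpital's rule the quotient is (-216*e^(-6*u))/(-42); substituting u = 0 gives 36/7.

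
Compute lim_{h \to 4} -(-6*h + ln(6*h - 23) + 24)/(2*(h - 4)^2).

Direct substitution gives 0/0.
Apply L'Hôpital: lim (-6 + 6/(6*h - 23))/(16 - 4*h), still 0/0.
After 2 applications of L'Hôpital's rule the quotient is (-36/(6*h - 23)^2)/(-4); substituting h = 4 gives 9.

9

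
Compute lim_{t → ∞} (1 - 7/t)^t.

Write it as [(1 - 7/t)^t]^(1) · (1 - 7/t)^(0). The bracketed term tends to e^(-7) and the second factor to 1, so the limit is e^(-7).

e^(-7)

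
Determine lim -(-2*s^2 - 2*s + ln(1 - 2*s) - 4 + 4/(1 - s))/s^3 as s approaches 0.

Substitution gives 0/0; apply L'Hôpital's rule 3 times.
After differentiating numerator and denominator 3 times the quotient is (16/(2*s - 1)^3 + 24/(s - 1)^4)/(-6); at s = 0 this is -4/3.

-4/3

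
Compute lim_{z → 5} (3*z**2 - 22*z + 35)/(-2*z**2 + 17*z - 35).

Direct substitution gives 0/0, so factor. Both numerator and denominator have (z - 5) as a factor.
After cancelling, the expression reduces to (3*z - 7)/(7 - 2*z).
Substituting z = 5 gives -8/3.

-8/3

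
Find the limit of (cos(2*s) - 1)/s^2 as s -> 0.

-2

Direct substitution gives 0/0.
Apply L'Hôpital: lim (-2*sin(2*s))/(2*s), still 0/0.
After 2 applications of L'Hôpital's rule the quotient is (-4*cos(2*s))/(2); substituting s = 0 gives -2.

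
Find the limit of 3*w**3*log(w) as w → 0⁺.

This is a 0·(−∞) form. Rewrite as 3·ln(w) / w^(−3) and apply L'Hôpital:
the derivative quotient is 3·(1/w) / (−3·w^(−4)) = (-3/3)·w^3 → 0.

0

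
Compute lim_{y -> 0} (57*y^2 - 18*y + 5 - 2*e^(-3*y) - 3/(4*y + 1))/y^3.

Substitution gives 0/0 (the numerator vanishes to order 3).
Expand each term to order y^3: the coefficient of y^3 in -3·1/(1 + 4y) is 192 and in -2·e^(-3y) is 9.
Lower-order terms cancel with the polynomial part, so the numerator is (201)·y^3 + o(y^3), and the limit is (201)/(1) = 201.

201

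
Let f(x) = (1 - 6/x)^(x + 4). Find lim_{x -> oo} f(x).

e^(-6)

Write it as [(1 - 6/x)^x]^(1) · (1 - 6/x)^(4). The bracketed term tends to e^(-6) and the second factor to 1, so the limit is e^(-6).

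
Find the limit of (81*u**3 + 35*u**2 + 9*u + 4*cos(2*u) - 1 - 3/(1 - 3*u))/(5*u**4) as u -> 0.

-721/15

Substitution gives 0/0 (the numerator vanishes to order 4).
Expand each term to order u^4: the coefficient of u^4 in 4·cos(2u) is 8/3 and in -3·1/(1 - 3u) is -243.
Lower-order terms cancel with the polynomial part, so the numerator is (-721/3)·u^4 + o(u^4), and the limit is (-721/3)/(5) = -721/15.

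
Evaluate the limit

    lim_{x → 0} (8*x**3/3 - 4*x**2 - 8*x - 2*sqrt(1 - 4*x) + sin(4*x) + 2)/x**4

20

Substitution gives 0/0; apply L'Hôpital's rule 4 times.
After differentiating numerator and denominator 4 times the quotient is (256*sin(4*x) + 480/(1 - 4*x)^(7/2))/(24); at x = 0 this is 20.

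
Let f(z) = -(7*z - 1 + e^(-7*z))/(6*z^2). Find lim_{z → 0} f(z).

Direct substitution gives 0/0.
Apply L'Hôpital: lim (7 - 7*e^(-7*z))/(-12*z), still 0/0.
After 2 applications of L'Hôpital's rule the quotient is (49*e^(-7*z))/(-12); substituting z = 0 gives -49/12.

-49/12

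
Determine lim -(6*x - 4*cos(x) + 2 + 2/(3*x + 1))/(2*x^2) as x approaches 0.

Substitution gives 0/0 (the numerator vanishes to order 2).
Expand each term to order x^2: the coefficient of x^2 in -4·cos(x) is 2 and in 2·1/(1 + 3x) is 18.
Lower-order terms cancel with the polynomial part, so the numerator is (20)·x^2 + o(x^2), and the limit is (20)/(-2) = -10.

-10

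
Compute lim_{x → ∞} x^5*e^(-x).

0

Write as x^5/e^{1x}, an ∞/∞ form.
Exponential growth dominates any polynomial, so repeated L'Hôpital (or the standard result) gives 0.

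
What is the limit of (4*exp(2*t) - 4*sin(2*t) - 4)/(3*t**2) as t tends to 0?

Substitution gives 0/0 (the numerator vanishes to order 2).
Expand each term to order t^2: the coefficient of t^2 in 4·e^(2t) is 8 and in -4·sin(2t) is 0.
Lower-order terms cancel with the polynomial part, so the numerator is (8)·t^2 + o(t^2), and the limit is (8)/(3) = 8/3.

8/3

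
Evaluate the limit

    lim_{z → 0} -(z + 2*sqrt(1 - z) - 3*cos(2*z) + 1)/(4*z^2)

Substitution gives 0/0 (the numerator vanishes to order 2).
Expand each term to order z^2: the coefficient of z^2 in -3·cos(2z) is 6 and in 2·√(1 - z) is -1/4.
Lower-order terms cancel with the polynomial part, so the numerator is (23/4)·z^2 + o(z^2), and the limit is (23/4)/(-4) = -23/16.

-23/16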